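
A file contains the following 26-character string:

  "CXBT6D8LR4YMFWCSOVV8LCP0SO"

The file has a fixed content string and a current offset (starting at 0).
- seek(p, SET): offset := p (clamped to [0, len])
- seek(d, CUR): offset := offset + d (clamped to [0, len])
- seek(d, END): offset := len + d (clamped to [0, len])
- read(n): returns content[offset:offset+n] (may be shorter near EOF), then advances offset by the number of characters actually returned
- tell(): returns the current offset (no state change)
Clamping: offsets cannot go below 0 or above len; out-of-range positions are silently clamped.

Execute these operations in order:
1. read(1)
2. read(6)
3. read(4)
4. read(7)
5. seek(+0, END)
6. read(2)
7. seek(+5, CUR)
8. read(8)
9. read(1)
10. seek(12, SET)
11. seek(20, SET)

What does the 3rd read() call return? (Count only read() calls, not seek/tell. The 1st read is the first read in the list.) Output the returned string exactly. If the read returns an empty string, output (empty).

Answer: LR4Y

Derivation:
After 1 (read(1)): returned 'C', offset=1
After 2 (read(6)): returned 'XBT6D8', offset=7
After 3 (read(4)): returned 'LR4Y', offset=11
After 4 (read(7)): returned 'MFWCSOV', offset=18
After 5 (seek(+0, END)): offset=26
After 6 (read(2)): returned '', offset=26
After 7 (seek(+5, CUR)): offset=26
After 8 (read(8)): returned '', offset=26
After 9 (read(1)): returned '', offset=26
After 10 (seek(12, SET)): offset=12
After 11 (seek(20, SET)): offset=20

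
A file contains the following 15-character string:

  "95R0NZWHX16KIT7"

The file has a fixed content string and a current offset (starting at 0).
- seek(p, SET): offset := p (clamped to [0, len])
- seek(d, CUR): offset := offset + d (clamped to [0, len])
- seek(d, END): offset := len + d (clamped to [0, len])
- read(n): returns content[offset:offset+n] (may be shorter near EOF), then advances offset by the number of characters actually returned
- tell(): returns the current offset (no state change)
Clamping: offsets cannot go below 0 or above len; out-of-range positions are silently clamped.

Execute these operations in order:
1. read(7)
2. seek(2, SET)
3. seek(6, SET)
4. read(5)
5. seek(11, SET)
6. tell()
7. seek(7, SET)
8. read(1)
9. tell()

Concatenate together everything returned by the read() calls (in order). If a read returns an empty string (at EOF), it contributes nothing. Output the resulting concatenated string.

Answer: 95R0NZWWHX16H

Derivation:
After 1 (read(7)): returned '95R0NZW', offset=7
After 2 (seek(2, SET)): offset=2
After 3 (seek(6, SET)): offset=6
After 4 (read(5)): returned 'WHX16', offset=11
After 5 (seek(11, SET)): offset=11
After 6 (tell()): offset=11
After 7 (seek(7, SET)): offset=7
After 8 (read(1)): returned 'H', offset=8
After 9 (tell()): offset=8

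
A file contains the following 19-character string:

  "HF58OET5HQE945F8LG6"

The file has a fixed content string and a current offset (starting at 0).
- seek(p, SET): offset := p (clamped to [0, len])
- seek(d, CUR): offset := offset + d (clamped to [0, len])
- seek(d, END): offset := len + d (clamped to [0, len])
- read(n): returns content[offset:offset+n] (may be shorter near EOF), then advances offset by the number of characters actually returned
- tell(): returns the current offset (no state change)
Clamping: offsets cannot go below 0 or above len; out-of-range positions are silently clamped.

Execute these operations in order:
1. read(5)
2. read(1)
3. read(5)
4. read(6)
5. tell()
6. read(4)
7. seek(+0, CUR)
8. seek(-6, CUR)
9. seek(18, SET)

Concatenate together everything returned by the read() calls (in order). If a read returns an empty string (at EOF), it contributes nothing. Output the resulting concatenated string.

Answer: HF58OET5HQE945F8LG6

Derivation:
After 1 (read(5)): returned 'HF58O', offset=5
After 2 (read(1)): returned 'E', offset=6
After 3 (read(5)): returned 'T5HQE', offset=11
After 4 (read(6)): returned '945F8L', offset=17
After 5 (tell()): offset=17
After 6 (read(4)): returned 'G6', offset=19
After 7 (seek(+0, CUR)): offset=19
After 8 (seek(-6, CUR)): offset=13
After 9 (seek(18, SET)): offset=18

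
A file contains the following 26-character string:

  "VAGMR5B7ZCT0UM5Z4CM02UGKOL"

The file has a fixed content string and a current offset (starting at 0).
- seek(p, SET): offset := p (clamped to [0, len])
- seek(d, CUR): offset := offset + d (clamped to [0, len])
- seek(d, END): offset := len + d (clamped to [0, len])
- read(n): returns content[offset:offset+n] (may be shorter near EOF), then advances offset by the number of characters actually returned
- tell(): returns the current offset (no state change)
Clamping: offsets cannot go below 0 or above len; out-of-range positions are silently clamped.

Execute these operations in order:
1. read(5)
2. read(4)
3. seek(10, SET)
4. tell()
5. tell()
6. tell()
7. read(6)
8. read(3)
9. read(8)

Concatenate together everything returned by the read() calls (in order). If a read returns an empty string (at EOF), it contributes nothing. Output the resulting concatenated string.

Answer: VAGMR5B7ZT0UM5Z4CM02UGKOL

Derivation:
After 1 (read(5)): returned 'VAGMR', offset=5
After 2 (read(4)): returned '5B7Z', offset=9
After 3 (seek(10, SET)): offset=10
After 4 (tell()): offset=10
After 5 (tell()): offset=10
After 6 (tell()): offset=10
After 7 (read(6)): returned 'T0UM5Z', offset=16
After 8 (read(3)): returned '4CM', offset=19
After 9 (read(8)): returned '02UGKOL', offset=26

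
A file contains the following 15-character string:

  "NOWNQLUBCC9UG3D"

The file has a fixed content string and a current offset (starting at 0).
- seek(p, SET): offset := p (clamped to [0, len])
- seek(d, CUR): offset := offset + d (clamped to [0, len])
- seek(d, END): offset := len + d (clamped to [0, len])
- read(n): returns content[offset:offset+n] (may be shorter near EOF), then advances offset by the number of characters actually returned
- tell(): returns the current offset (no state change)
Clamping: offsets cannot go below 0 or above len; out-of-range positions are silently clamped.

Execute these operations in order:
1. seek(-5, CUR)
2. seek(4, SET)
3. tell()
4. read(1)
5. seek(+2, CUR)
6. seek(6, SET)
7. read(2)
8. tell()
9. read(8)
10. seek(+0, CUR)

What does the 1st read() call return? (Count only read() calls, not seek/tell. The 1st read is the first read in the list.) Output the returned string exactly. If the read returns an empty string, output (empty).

After 1 (seek(-5, CUR)): offset=0
After 2 (seek(4, SET)): offset=4
After 3 (tell()): offset=4
After 4 (read(1)): returned 'Q', offset=5
After 5 (seek(+2, CUR)): offset=7
After 6 (seek(6, SET)): offset=6
After 7 (read(2)): returned 'UB', offset=8
After 8 (tell()): offset=8
After 9 (read(8)): returned 'CC9UG3D', offset=15
After 10 (seek(+0, CUR)): offset=15

Answer: Q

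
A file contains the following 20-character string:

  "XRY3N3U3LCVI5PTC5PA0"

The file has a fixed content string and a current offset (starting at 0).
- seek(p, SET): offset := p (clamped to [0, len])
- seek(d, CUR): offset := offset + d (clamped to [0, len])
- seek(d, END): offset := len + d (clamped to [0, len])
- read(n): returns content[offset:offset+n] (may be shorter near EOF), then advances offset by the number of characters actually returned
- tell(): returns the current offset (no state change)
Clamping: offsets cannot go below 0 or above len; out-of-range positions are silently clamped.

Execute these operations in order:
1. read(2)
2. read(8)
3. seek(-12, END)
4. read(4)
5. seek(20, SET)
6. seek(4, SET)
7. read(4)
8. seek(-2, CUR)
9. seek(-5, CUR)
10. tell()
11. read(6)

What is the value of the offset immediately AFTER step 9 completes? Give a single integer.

After 1 (read(2)): returned 'XR', offset=2
After 2 (read(8)): returned 'Y3N3U3LC', offset=10
After 3 (seek(-12, END)): offset=8
After 4 (read(4)): returned 'LCVI', offset=12
After 5 (seek(20, SET)): offset=20
After 6 (seek(4, SET)): offset=4
After 7 (read(4)): returned 'N3U3', offset=8
After 8 (seek(-2, CUR)): offset=6
After 9 (seek(-5, CUR)): offset=1

Answer: 1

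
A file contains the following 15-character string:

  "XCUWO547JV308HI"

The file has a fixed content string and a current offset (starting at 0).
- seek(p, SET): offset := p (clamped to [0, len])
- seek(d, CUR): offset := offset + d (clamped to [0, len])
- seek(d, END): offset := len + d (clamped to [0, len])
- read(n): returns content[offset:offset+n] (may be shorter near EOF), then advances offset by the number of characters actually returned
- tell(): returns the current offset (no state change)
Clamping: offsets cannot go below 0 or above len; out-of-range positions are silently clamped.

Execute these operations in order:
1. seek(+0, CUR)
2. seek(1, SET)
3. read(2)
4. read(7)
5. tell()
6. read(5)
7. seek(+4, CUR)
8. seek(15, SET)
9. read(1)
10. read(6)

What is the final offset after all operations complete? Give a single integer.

After 1 (seek(+0, CUR)): offset=0
After 2 (seek(1, SET)): offset=1
After 3 (read(2)): returned 'CU', offset=3
After 4 (read(7)): returned 'WO547JV', offset=10
After 5 (tell()): offset=10
After 6 (read(5)): returned '308HI', offset=15
After 7 (seek(+4, CUR)): offset=15
After 8 (seek(15, SET)): offset=15
After 9 (read(1)): returned '', offset=15
After 10 (read(6)): returned '', offset=15

Answer: 15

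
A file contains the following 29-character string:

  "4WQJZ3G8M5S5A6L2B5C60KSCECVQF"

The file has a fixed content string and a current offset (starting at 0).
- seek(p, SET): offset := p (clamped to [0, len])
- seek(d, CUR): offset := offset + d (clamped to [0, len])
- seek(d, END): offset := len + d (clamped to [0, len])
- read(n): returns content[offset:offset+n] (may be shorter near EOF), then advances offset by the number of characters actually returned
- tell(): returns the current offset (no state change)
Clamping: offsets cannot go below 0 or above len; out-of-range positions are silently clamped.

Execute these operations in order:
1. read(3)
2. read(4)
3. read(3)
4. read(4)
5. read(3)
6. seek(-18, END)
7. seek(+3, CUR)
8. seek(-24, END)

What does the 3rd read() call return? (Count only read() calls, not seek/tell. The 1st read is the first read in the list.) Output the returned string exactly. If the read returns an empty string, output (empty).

Answer: 8M5

Derivation:
After 1 (read(3)): returned '4WQ', offset=3
After 2 (read(4)): returned 'JZ3G', offset=7
After 3 (read(3)): returned '8M5', offset=10
After 4 (read(4)): returned 'S5A6', offset=14
After 5 (read(3)): returned 'L2B', offset=17
After 6 (seek(-18, END)): offset=11
After 7 (seek(+3, CUR)): offset=14
After 8 (seek(-24, END)): offset=5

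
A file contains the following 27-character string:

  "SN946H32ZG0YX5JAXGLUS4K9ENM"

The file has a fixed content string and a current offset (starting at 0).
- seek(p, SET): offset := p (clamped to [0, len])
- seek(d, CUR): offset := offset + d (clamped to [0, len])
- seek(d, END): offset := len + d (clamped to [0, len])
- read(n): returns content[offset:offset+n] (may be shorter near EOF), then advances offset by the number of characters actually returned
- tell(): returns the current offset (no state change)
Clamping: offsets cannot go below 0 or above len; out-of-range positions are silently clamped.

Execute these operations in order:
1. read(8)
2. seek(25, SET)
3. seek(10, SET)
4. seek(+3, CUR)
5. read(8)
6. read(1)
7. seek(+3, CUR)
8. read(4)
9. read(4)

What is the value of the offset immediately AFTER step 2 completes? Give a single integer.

After 1 (read(8)): returned 'SN946H32', offset=8
After 2 (seek(25, SET)): offset=25

Answer: 25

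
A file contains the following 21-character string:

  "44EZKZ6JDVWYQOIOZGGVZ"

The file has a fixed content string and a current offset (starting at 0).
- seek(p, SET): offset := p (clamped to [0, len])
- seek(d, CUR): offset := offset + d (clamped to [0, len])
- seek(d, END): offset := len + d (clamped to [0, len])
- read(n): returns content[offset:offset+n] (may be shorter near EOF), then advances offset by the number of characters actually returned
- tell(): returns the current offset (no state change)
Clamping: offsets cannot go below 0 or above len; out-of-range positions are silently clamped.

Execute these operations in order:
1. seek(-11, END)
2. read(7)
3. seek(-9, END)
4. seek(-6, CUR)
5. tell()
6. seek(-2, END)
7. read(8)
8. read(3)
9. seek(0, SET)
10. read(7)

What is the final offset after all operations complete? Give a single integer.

After 1 (seek(-11, END)): offset=10
After 2 (read(7)): returned 'WYQOIOZ', offset=17
After 3 (seek(-9, END)): offset=12
After 4 (seek(-6, CUR)): offset=6
After 5 (tell()): offset=6
After 6 (seek(-2, END)): offset=19
After 7 (read(8)): returned 'VZ', offset=21
After 8 (read(3)): returned '', offset=21
After 9 (seek(0, SET)): offset=0
After 10 (read(7)): returned '44EZKZ6', offset=7

Answer: 7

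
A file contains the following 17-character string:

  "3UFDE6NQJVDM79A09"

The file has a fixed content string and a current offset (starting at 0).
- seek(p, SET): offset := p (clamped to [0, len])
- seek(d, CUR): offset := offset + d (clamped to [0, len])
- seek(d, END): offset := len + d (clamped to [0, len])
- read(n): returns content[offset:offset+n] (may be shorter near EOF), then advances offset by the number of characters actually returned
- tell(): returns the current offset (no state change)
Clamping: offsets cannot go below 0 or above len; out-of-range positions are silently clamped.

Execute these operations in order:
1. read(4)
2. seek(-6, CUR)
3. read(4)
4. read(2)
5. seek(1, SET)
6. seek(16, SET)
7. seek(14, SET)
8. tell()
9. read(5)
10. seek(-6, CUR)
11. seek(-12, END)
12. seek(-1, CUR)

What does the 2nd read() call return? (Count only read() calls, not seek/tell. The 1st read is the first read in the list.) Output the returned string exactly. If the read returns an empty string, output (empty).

After 1 (read(4)): returned '3UFD', offset=4
After 2 (seek(-6, CUR)): offset=0
After 3 (read(4)): returned '3UFD', offset=4
After 4 (read(2)): returned 'E6', offset=6
After 5 (seek(1, SET)): offset=1
After 6 (seek(16, SET)): offset=16
After 7 (seek(14, SET)): offset=14
After 8 (tell()): offset=14
After 9 (read(5)): returned 'A09', offset=17
After 10 (seek(-6, CUR)): offset=11
After 11 (seek(-12, END)): offset=5
After 12 (seek(-1, CUR)): offset=4

Answer: 3UFD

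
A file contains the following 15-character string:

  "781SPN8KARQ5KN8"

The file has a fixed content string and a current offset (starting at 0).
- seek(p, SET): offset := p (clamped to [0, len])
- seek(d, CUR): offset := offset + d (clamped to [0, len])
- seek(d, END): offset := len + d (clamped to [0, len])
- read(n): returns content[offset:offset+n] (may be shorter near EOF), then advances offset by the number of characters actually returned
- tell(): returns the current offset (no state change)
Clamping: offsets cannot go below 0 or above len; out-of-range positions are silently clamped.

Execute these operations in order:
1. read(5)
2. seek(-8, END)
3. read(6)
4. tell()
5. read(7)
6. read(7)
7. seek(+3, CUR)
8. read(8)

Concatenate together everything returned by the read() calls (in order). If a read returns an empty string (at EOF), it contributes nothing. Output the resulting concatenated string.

Answer: 781SPKARQ5KN8

Derivation:
After 1 (read(5)): returned '781SP', offset=5
After 2 (seek(-8, END)): offset=7
After 3 (read(6)): returned 'KARQ5K', offset=13
After 4 (tell()): offset=13
After 5 (read(7)): returned 'N8', offset=15
After 6 (read(7)): returned '', offset=15
After 7 (seek(+3, CUR)): offset=15
After 8 (read(8)): returned '', offset=15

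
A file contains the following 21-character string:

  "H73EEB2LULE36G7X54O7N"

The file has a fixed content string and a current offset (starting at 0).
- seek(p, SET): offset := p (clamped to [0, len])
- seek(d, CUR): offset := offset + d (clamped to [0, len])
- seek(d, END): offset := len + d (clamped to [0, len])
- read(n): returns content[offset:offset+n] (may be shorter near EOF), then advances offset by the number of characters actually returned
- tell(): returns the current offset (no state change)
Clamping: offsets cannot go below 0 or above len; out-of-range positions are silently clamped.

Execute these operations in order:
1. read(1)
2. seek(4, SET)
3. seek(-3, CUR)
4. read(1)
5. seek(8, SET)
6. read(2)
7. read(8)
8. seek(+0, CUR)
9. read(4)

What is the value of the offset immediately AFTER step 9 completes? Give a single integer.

After 1 (read(1)): returned 'H', offset=1
After 2 (seek(4, SET)): offset=4
After 3 (seek(-3, CUR)): offset=1
After 4 (read(1)): returned '7', offset=2
After 5 (seek(8, SET)): offset=8
After 6 (read(2)): returned 'UL', offset=10
After 7 (read(8)): returned 'E36G7X54', offset=18
After 8 (seek(+0, CUR)): offset=18
After 9 (read(4)): returned 'O7N', offset=21

Answer: 21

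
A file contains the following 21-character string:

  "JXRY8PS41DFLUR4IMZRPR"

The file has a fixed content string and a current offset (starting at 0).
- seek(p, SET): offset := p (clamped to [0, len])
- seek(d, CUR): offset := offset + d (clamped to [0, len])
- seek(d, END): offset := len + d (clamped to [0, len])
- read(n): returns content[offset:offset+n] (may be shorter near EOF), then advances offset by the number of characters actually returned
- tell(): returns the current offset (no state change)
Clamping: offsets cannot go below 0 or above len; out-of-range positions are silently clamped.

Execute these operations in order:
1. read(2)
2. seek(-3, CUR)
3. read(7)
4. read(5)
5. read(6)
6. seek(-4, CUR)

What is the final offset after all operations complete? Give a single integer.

Answer: 14

Derivation:
After 1 (read(2)): returned 'JX', offset=2
After 2 (seek(-3, CUR)): offset=0
After 3 (read(7)): returned 'JXRY8PS', offset=7
After 4 (read(5)): returned '41DFL', offset=12
After 5 (read(6)): returned 'UR4IMZ', offset=18
After 6 (seek(-4, CUR)): offset=14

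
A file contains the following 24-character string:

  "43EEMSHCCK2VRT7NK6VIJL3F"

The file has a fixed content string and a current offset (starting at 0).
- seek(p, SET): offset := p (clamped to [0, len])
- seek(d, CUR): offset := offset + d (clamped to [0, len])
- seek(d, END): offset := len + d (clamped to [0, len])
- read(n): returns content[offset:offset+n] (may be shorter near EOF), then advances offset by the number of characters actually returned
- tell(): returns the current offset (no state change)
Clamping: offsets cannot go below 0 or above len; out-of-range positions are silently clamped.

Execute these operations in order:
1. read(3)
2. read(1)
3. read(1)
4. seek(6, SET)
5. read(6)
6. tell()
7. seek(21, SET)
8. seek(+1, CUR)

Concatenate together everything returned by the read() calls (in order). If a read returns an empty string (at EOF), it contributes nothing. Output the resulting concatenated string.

After 1 (read(3)): returned '43E', offset=3
After 2 (read(1)): returned 'E', offset=4
After 3 (read(1)): returned 'M', offset=5
After 4 (seek(6, SET)): offset=6
After 5 (read(6)): returned 'HCCK2V', offset=12
After 6 (tell()): offset=12
After 7 (seek(21, SET)): offset=21
After 8 (seek(+1, CUR)): offset=22

Answer: 43EEMHCCK2V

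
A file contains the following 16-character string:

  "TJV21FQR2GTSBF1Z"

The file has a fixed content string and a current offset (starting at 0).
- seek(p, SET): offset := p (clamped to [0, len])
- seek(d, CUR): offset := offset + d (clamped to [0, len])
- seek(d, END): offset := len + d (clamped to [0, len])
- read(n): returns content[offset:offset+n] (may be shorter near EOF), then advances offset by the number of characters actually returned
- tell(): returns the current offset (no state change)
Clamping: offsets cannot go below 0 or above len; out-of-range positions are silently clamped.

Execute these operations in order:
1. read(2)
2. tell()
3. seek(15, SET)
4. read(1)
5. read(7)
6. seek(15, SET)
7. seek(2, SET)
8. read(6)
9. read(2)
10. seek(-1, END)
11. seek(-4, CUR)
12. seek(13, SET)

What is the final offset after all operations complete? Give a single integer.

After 1 (read(2)): returned 'TJ', offset=2
After 2 (tell()): offset=2
After 3 (seek(15, SET)): offset=15
After 4 (read(1)): returned 'Z', offset=16
After 5 (read(7)): returned '', offset=16
After 6 (seek(15, SET)): offset=15
After 7 (seek(2, SET)): offset=2
After 8 (read(6)): returned 'V21FQR', offset=8
After 9 (read(2)): returned '2G', offset=10
After 10 (seek(-1, END)): offset=15
After 11 (seek(-4, CUR)): offset=11
After 12 (seek(13, SET)): offset=13

Answer: 13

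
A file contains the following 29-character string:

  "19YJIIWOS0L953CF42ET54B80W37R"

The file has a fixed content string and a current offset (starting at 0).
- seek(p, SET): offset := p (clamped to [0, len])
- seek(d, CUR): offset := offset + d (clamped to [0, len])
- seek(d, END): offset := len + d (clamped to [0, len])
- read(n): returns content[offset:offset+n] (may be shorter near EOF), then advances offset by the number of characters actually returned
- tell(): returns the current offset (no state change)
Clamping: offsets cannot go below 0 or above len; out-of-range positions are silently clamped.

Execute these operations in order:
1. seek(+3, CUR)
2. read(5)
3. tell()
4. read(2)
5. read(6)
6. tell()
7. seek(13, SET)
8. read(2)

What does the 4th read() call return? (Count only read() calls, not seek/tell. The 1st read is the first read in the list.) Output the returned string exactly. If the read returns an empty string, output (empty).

After 1 (seek(+3, CUR)): offset=3
After 2 (read(5)): returned 'JIIWO', offset=8
After 3 (tell()): offset=8
After 4 (read(2)): returned 'S0', offset=10
After 5 (read(6)): returned 'L953CF', offset=16
After 6 (tell()): offset=16
After 7 (seek(13, SET)): offset=13
After 8 (read(2)): returned '3C', offset=15

Answer: 3C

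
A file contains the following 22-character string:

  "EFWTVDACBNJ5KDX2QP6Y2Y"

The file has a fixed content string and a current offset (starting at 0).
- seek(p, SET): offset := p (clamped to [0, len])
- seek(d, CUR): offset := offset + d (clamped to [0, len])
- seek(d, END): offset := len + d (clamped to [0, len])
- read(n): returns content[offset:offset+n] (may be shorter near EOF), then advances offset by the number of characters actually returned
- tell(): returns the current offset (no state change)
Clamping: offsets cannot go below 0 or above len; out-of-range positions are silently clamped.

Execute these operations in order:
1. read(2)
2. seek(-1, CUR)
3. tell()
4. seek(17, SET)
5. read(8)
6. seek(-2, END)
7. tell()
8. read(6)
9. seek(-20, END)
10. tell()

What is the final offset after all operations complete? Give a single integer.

Answer: 2

Derivation:
After 1 (read(2)): returned 'EF', offset=2
After 2 (seek(-1, CUR)): offset=1
After 3 (tell()): offset=1
After 4 (seek(17, SET)): offset=17
After 5 (read(8)): returned 'P6Y2Y', offset=22
After 6 (seek(-2, END)): offset=20
After 7 (tell()): offset=20
After 8 (read(6)): returned '2Y', offset=22
After 9 (seek(-20, END)): offset=2
After 10 (tell()): offset=2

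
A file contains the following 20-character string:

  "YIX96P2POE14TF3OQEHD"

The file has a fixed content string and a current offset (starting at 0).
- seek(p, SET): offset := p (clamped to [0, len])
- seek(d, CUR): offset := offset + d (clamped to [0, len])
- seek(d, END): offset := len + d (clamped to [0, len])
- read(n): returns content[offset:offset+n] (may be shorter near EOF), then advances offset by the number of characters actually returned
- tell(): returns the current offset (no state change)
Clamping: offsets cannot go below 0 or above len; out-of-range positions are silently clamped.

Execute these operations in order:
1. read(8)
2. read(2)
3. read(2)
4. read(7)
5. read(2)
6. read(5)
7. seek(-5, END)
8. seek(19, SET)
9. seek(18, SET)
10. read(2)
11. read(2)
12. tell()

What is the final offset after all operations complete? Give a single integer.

After 1 (read(8)): returned 'YIX96P2P', offset=8
After 2 (read(2)): returned 'OE', offset=10
After 3 (read(2)): returned '14', offset=12
After 4 (read(7)): returned 'TF3OQEH', offset=19
After 5 (read(2)): returned 'D', offset=20
After 6 (read(5)): returned '', offset=20
After 7 (seek(-5, END)): offset=15
After 8 (seek(19, SET)): offset=19
After 9 (seek(18, SET)): offset=18
After 10 (read(2)): returned 'HD', offset=20
After 11 (read(2)): returned '', offset=20
After 12 (tell()): offset=20

Answer: 20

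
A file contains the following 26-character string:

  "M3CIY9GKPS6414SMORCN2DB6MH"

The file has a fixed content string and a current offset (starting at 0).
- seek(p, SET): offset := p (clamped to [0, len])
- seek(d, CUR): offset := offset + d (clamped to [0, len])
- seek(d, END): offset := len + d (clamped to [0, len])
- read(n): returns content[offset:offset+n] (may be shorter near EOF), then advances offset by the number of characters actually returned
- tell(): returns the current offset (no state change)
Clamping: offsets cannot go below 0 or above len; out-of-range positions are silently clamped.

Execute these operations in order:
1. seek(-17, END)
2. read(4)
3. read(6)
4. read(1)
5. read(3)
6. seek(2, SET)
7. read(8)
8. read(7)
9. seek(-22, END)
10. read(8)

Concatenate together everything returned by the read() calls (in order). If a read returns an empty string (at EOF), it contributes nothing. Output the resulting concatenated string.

After 1 (seek(-17, END)): offset=9
After 2 (read(4)): returned 'S641', offset=13
After 3 (read(6)): returned '4SMORC', offset=19
After 4 (read(1)): returned 'N', offset=20
After 5 (read(3)): returned '2DB', offset=23
After 6 (seek(2, SET)): offset=2
After 7 (read(8)): returned 'CIY9GKPS', offset=10
After 8 (read(7)): returned '6414SMO', offset=17
After 9 (seek(-22, END)): offset=4
After 10 (read(8)): returned 'Y9GKPS64', offset=12

Answer: S6414SMORCN2DBCIY9GKPS6414SMOY9GKPS64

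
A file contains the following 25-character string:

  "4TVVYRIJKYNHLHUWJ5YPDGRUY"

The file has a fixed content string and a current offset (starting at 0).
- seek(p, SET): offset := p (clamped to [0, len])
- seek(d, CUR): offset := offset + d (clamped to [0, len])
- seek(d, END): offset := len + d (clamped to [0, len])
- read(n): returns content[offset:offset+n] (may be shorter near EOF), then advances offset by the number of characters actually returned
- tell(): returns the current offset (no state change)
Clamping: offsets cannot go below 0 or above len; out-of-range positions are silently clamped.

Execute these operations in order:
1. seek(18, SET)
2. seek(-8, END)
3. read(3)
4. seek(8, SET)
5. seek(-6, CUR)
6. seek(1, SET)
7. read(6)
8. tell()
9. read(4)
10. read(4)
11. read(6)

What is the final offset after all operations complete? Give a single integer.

After 1 (seek(18, SET)): offset=18
After 2 (seek(-8, END)): offset=17
After 3 (read(3)): returned '5YP', offset=20
After 4 (seek(8, SET)): offset=8
After 5 (seek(-6, CUR)): offset=2
After 6 (seek(1, SET)): offset=1
After 7 (read(6)): returned 'TVVYRI', offset=7
After 8 (tell()): offset=7
After 9 (read(4)): returned 'JKYN', offset=11
After 10 (read(4)): returned 'HLHU', offset=15
After 11 (read(6)): returned 'WJ5YPD', offset=21

Answer: 21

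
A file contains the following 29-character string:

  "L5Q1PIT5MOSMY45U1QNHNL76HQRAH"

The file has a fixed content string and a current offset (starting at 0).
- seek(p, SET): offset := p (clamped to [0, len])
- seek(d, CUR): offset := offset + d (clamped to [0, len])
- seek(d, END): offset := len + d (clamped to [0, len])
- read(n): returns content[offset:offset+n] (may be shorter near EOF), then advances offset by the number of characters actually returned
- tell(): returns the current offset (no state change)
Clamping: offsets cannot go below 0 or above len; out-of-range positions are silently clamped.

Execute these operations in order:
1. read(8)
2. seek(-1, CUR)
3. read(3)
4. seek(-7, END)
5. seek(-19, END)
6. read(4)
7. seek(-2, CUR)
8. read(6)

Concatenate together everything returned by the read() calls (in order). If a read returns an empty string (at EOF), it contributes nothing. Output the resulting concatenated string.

After 1 (read(8)): returned 'L5Q1PIT5', offset=8
After 2 (seek(-1, CUR)): offset=7
After 3 (read(3)): returned '5MO', offset=10
After 4 (seek(-7, END)): offset=22
After 5 (seek(-19, END)): offset=10
After 6 (read(4)): returned 'SMY4', offset=14
After 7 (seek(-2, CUR)): offset=12
After 8 (read(6)): returned 'Y45U1Q', offset=18

Answer: L5Q1PIT55MOSMY4Y45U1Q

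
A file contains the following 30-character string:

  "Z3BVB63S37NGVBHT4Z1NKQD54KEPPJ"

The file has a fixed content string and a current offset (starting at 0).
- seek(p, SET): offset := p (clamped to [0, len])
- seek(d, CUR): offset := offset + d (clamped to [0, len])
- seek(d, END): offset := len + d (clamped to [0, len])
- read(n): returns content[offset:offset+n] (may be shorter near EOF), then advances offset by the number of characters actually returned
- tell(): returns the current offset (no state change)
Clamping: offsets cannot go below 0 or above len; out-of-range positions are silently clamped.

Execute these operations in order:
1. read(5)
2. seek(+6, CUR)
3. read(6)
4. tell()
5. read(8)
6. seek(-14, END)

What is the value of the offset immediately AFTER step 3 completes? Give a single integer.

Answer: 17

Derivation:
After 1 (read(5)): returned 'Z3BVB', offset=5
After 2 (seek(+6, CUR)): offset=11
After 3 (read(6)): returned 'GVBHT4', offset=17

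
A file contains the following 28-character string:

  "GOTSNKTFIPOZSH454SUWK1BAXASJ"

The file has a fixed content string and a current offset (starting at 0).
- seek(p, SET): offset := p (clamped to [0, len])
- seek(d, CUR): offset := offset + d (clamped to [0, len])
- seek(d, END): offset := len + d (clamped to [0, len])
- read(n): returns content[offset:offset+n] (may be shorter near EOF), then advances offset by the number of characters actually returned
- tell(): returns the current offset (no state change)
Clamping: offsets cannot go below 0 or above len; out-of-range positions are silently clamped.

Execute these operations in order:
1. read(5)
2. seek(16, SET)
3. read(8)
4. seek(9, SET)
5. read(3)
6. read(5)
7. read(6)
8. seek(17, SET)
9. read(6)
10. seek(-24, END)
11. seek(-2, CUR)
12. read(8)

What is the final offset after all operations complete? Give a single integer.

Answer: 10

Derivation:
After 1 (read(5)): returned 'GOTSN', offset=5
After 2 (seek(16, SET)): offset=16
After 3 (read(8)): returned '4SUWK1BA', offset=24
After 4 (seek(9, SET)): offset=9
After 5 (read(3)): returned 'POZ', offset=12
After 6 (read(5)): returned 'SH454', offset=17
After 7 (read(6)): returned 'SUWK1B', offset=23
After 8 (seek(17, SET)): offset=17
After 9 (read(6)): returned 'SUWK1B', offset=23
After 10 (seek(-24, END)): offset=4
After 11 (seek(-2, CUR)): offset=2
After 12 (read(8)): returned 'TSNKTFIP', offset=10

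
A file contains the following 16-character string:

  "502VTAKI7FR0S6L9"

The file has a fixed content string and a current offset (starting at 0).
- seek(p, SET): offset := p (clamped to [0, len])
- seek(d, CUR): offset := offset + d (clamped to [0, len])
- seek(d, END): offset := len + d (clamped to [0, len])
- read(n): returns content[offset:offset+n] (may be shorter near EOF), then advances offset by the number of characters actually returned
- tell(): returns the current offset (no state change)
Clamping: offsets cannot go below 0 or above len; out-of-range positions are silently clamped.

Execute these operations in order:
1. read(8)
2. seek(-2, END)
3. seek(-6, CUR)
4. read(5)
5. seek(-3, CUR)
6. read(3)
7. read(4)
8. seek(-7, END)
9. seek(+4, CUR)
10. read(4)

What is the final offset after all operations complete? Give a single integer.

After 1 (read(8)): returned '502VTAKI', offset=8
After 2 (seek(-2, END)): offset=14
After 3 (seek(-6, CUR)): offset=8
After 4 (read(5)): returned '7FR0S', offset=13
After 5 (seek(-3, CUR)): offset=10
After 6 (read(3)): returned 'R0S', offset=13
After 7 (read(4)): returned '6L9', offset=16
After 8 (seek(-7, END)): offset=9
After 9 (seek(+4, CUR)): offset=13
After 10 (read(4)): returned '6L9', offset=16

Answer: 16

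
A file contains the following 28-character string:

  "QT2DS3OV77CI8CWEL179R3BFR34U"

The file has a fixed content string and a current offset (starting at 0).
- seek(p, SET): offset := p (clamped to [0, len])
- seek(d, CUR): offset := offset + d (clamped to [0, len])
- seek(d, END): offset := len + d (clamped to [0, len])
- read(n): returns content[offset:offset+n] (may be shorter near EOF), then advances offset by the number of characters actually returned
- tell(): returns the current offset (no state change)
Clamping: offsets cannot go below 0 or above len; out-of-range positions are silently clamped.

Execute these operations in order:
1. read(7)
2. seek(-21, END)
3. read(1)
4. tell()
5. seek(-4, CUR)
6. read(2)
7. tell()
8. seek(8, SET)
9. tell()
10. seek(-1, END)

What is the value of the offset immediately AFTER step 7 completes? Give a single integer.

Answer: 6

Derivation:
After 1 (read(7)): returned 'QT2DS3O', offset=7
After 2 (seek(-21, END)): offset=7
After 3 (read(1)): returned 'V', offset=8
After 4 (tell()): offset=8
After 5 (seek(-4, CUR)): offset=4
After 6 (read(2)): returned 'S3', offset=6
After 7 (tell()): offset=6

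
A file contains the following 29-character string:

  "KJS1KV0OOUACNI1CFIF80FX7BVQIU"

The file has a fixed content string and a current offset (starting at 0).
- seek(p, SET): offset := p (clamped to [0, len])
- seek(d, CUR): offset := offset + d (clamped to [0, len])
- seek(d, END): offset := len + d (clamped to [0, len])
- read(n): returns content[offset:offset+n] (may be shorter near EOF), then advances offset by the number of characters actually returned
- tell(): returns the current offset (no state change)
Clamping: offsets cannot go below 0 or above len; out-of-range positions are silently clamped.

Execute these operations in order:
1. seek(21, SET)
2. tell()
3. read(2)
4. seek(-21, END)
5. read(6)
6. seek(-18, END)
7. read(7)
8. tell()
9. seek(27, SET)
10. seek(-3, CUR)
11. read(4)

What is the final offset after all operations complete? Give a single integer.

After 1 (seek(21, SET)): offset=21
After 2 (tell()): offset=21
After 3 (read(2)): returned 'FX', offset=23
After 4 (seek(-21, END)): offset=8
After 5 (read(6)): returned 'OUACNI', offset=14
After 6 (seek(-18, END)): offset=11
After 7 (read(7)): returned 'CNI1CFI', offset=18
After 8 (tell()): offset=18
After 9 (seek(27, SET)): offset=27
After 10 (seek(-3, CUR)): offset=24
After 11 (read(4)): returned 'BVQI', offset=28

Answer: 28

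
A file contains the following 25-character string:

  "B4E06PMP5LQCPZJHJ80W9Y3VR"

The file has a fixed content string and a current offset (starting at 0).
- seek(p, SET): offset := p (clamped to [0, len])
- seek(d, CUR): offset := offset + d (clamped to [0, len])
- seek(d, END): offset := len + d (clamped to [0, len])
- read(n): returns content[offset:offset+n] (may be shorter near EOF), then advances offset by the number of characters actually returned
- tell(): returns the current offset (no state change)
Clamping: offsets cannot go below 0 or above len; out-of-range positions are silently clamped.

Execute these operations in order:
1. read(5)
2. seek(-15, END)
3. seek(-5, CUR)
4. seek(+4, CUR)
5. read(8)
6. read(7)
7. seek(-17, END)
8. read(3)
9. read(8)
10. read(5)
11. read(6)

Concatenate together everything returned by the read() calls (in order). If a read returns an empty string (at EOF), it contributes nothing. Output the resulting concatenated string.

Answer: B4E06LQCPZJHJ80W9Y3V5LQCPZJHJ80W9Y3VR

Derivation:
After 1 (read(5)): returned 'B4E06', offset=5
After 2 (seek(-15, END)): offset=10
After 3 (seek(-5, CUR)): offset=5
After 4 (seek(+4, CUR)): offset=9
After 5 (read(8)): returned 'LQCPZJHJ', offset=17
After 6 (read(7)): returned '80W9Y3V', offset=24
After 7 (seek(-17, END)): offset=8
After 8 (read(3)): returned '5LQ', offset=11
After 9 (read(8)): returned 'CPZJHJ80', offset=19
After 10 (read(5)): returned 'W9Y3V', offset=24
After 11 (read(6)): returned 'R', offset=25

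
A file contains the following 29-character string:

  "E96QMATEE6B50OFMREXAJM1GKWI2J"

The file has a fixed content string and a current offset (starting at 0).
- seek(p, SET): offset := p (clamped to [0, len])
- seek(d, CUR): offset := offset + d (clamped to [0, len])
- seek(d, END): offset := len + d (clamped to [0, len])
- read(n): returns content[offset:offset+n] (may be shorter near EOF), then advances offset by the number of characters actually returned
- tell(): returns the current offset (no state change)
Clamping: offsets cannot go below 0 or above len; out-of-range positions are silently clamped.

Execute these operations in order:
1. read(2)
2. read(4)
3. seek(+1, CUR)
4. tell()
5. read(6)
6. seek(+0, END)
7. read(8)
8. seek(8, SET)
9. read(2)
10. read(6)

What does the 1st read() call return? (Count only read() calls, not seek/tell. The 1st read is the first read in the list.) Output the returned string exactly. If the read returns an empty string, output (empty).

Answer: E9

Derivation:
After 1 (read(2)): returned 'E9', offset=2
After 2 (read(4)): returned '6QMA', offset=6
After 3 (seek(+1, CUR)): offset=7
After 4 (tell()): offset=7
After 5 (read(6)): returned 'EE6B50', offset=13
After 6 (seek(+0, END)): offset=29
After 7 (read(8)): returned '', offset=29
After 8 (seek(8, SET)): offset=8
After 9 (read(2)): returned 'E6', offset=10
After 10 (read(6)): returned 'B50OFM', offset=16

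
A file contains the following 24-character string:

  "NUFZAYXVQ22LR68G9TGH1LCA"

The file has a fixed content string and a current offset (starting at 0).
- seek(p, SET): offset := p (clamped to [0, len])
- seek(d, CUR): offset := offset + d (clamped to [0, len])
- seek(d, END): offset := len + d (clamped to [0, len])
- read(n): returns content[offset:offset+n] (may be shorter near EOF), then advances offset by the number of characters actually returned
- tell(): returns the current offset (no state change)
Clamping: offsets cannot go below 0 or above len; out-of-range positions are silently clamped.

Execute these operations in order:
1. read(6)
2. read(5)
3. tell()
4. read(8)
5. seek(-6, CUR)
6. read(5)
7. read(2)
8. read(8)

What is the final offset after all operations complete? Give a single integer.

After 1 (read(6)): returned 'NUFZAY', offset=6
After 2 (read(5)): returned 'XVQ22', offset=11
After 3 (tell()): offset=11
After 4 (read(8)): returned 'LR68G9TG', offset=19
After 5 (seek(-6, CUR)): offset=13
After 6 (read(5)): returned '68G9T', offset=18
After 7 (read(2)): returned 'GH', offset=20
After 8 (read(8)): returned '1LCA', offset=24

Answer: 24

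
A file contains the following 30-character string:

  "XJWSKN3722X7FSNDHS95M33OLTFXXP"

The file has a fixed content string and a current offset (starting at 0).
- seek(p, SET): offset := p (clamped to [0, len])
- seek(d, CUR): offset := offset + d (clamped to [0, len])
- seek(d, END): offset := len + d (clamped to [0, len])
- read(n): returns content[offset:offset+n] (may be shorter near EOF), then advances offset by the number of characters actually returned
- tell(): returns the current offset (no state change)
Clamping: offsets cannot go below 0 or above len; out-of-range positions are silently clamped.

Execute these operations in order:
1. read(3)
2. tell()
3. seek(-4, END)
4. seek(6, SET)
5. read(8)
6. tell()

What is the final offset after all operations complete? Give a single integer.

After 1 (read(3)): returned 'XJW', offset=3
After 2 (tell()): offset=3
After 3 (seek(-4, END)): offset=26
After 4 (seek(6, SET)): offset=6
After 5 (read(8)): returned '3722X7FS', offset=14
After 6 (tell()): offset=14

Answer: 14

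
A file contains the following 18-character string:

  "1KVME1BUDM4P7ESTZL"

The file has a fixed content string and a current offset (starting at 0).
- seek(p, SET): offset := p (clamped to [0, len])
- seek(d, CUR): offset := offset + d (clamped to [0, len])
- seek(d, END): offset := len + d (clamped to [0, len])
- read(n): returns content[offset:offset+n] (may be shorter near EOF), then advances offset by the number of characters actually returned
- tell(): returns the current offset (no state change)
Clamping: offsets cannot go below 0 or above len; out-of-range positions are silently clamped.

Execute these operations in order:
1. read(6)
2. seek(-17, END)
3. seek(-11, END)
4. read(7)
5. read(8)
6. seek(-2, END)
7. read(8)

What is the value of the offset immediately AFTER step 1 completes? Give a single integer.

Answer: 6

Derivation:
After 1 (read(6)): returned '1KVME1', offset=6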